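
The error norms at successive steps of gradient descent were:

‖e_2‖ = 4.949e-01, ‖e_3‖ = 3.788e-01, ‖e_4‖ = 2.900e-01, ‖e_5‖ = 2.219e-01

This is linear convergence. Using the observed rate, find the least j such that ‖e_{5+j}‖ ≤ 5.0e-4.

Rate ρ ≈ ‖e_5‖/‖e_4‖ = 2.219e-01/2.900e-01 = 0.7652.
After j more steps, ‖e_{5+j}‖ ≈ 2.219e-01·ρ^j; need ρ^j ≤ 5.0e-4/2.219e-01 = 0.00225327.
j ≥ ln(0.00225327)/ln(0.7652) = -6.0954/-0.26762 = 22.776.
So 23 more iterations are needed.

23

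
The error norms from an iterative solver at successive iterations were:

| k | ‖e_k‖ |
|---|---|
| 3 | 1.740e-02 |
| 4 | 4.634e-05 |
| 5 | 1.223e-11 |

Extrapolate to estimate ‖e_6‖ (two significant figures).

1.9e-28

First estimate the order: p ≈ ln(‖e_5‖/‖e_4‖) / ln(‖e_4‖/‖e_3‖) = ln(1.223e-11/4.634e-05)/ln(4.634e-05/1.740e-02) = ln(2.63919e-07)/ln(0.00266322) ≈ 2.5552.
Then ‖e_6‖ ≈ ‖e_5‖·(‖e_5‖/‖e_4‖)^p = 1.223e-11·(2.63919e-07)^2.5552 = 1.223e-11·1.55075e-17 ≈ 1.897e-28.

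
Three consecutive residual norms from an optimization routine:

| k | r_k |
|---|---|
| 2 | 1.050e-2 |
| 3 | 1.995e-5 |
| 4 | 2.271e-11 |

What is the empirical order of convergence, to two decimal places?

2.18

p ≈ ln(r_4/r_3) / ln(r_3/r_2)
  = ln(2.271e-11/1.995e-5) / ln(1.995e-5/1.050e-2)
  = ln(1.13835e-06) / ln(0.0019)
  = -13.68593 / -6.26590 ≈ 2.18419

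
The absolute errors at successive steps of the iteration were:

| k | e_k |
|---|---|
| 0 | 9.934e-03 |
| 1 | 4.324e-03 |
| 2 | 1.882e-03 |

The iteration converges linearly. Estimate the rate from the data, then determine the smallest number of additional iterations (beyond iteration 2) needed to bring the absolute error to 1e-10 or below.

Rate ρ ≈ e_2/e_1 = 1.882e-03/4.324e-03 = 0.4352.
After j more steps, e_{2+j} ≈ 1.882e-03·ρ^j; need ρ^j ≤ 1e-10/1.882e-03 = 5.3135e-08.
j ≥ ln(5.3135e-08)/ln(0.4352) = -16.7504/-0.83195 = 20.134.
So 21 more iterations are needed.

21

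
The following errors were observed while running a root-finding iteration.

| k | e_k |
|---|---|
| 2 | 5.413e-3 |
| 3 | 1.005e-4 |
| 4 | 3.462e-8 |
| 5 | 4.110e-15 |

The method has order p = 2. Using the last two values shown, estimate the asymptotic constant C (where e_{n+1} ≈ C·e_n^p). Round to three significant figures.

3.43

C ≈ e_5 / e_4^2
  = 4.110e-15 / (3.462e-8)^2
  = 4.110e-15 / 1.19854e-15 ≈ 3.4292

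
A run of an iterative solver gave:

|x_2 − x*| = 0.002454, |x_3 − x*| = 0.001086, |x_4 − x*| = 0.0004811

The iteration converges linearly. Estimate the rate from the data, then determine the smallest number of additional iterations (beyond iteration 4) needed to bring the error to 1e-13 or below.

Rate ρ ≈ |x_4 − x*|/|x_3 − x*| = 0.0004811/0.001086 = 0.4430.
After j more steps, |x_{4+j} − x*| ≈ 0.0004811·ρ^j; need ρ^j ≤ 1e-13/0.0004811 = 2.07857e-10.
j ≥ ln(2.07857e-10)/ln(0.4430) = -22.2942/-0.81419 = 27.382.
So 28 more iterations are needed.

28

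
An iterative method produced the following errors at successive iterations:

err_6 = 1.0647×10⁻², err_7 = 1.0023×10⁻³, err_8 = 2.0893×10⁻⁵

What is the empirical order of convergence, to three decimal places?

p ≈ ln(err_8/err_7) / ln(err_7/err_6)
  = ln(2.0893×10⁻⁵/1.0023×10⁻³) / ln(1.0023×10⁻³/1.0647×10⁻²)
  = ln(0.0208451) / ln(0.0941392)
  = -3.870636 / -2.362981 ≈ 1.638031

1.638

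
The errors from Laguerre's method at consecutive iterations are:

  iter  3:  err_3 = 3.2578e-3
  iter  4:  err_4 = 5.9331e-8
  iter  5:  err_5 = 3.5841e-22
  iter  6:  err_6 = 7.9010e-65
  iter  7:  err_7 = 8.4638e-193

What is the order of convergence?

Consecutive ratios: err_7/err_6 = 8.4638e-193/7.9010e-65 = 1.07123e-128, err_6/err_5 = 7.9010e-65/3.5841e-22 = 2.20446e-43.
p ≈ ln(1.07123e-128)/ln(2.20446e-43) = -294.6621/-98.2207 ≈ 3.00.
So the convergence is cubic (order 3).

3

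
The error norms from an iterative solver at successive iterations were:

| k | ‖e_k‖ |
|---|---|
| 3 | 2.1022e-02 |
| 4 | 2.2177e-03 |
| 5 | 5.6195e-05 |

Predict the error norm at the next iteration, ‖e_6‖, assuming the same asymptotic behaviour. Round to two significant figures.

First estimate the order: p ≈ ln(‖e_5‖/‖e_4‖) / ln(‖e_4‖/‖e_3‖) = ln(5.6195e-05/2.2177e-03)/ln(2.2177e-03/2.1022e-02) = ln(0.0253393)/ln(0.105494) ≈ 1.6342.
Then ‖e_6‖ ≈ ‖e_5‖·(‖e_5‖/‖e_4‖)^p = 5.6195e-05·(0.0253393)^1.6342 = 5.6195e-05·0.00246309 ≈ 1.384e-07.

1.4e-7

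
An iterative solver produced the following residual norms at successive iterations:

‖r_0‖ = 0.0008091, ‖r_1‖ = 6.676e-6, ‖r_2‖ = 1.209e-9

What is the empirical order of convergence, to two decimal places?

p ≈ ln(‖r_2‖/‖r_1‖) / ln(‖r_1‖/‖r_0‖)
  = ln(1.209e-9/6.676e-6) / ln(6.676e-6/0.0008091)
  = ln(0.000181096) / ln(0.00825114)
  = -8.61648 / -4.79740 ≈ 1.79607

1.80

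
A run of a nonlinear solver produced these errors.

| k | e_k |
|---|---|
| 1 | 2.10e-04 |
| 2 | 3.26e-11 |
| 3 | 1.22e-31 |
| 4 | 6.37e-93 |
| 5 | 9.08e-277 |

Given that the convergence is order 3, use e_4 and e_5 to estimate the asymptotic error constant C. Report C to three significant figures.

C ≈ e_5 / e_4^3
  = 9.08e-277 / (6.37e-93)^3
  = 9.08e-277 / 2.58475e-277 ≈ 3.5129

3.51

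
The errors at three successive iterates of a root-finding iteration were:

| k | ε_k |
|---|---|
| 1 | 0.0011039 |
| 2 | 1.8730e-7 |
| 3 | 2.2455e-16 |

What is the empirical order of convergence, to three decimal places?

p ≈ ln(ε_3/ε_2) / ln(ε_2/ε_1)
  = ln(2.2455e-16/1.8730e-7) / ln(1.8730e-7/0.0011039)
  = ln(1.19888e-09) / ln(0.000169671)
  = -20.541878 / -8.681649 ≈ 2.366126

2.366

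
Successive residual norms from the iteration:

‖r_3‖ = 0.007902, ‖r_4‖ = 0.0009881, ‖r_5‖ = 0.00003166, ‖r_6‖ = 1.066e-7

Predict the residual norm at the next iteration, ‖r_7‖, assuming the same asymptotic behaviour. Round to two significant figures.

8.6e-12

First estimate the order: p ≈ ln(‖r_6‖/‖r_5‖) / ln(‖r_5‖/‖r_4‖) = ln(1.066e-7/0.00003166)/ln(0.00003166/0.0009881) = ln(0.00336702)/ln(0.0320413) ≈ 1.6548.
Then ‖r_7‖ ≈ ‖r_6‖·(‖r_6‖/‖r_5‖)^p = 1.066e-7·(0.00336702)^1.6548 = 1.066e-7·8.09256e-05 ≈ 8.627e-12.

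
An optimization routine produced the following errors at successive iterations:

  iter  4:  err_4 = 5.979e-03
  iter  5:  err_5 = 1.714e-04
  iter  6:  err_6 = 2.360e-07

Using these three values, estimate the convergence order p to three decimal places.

1.855

p ≈ ln(err_6/err_5) / ln(err_5/err_4)
  = ln(2.360e-07/1.714e-04) / ln(1.714e-04/5.979e-03)
  = ln(0.0013769) / ln(0.028667)
  = -6.587921 / -3.552009 ≈ 1.854703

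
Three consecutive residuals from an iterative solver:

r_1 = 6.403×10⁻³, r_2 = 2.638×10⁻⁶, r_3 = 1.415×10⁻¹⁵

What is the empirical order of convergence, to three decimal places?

2.739

p ≈ ln(r_3/r_2) / ln(r_2/r_1)
  = ln(1.415×10⁻¹⁵/2.638×10⁻⁶) / ln(2.638×10⁻⁶/6.403×10⁻³)
  = ln(5.36391e-10) / ln(0.000411994)
  = -21.346158 / -7.794502 ≈ 2.738617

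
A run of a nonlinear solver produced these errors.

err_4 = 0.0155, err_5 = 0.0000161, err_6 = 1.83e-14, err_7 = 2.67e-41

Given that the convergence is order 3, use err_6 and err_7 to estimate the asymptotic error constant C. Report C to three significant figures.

C ≈ err_7 / err_6^3
  = 2.67e-41 / (1.83e-14)^3
  = 2.67e-41 / 6.12849e-42 ≈ 4.3567

4.36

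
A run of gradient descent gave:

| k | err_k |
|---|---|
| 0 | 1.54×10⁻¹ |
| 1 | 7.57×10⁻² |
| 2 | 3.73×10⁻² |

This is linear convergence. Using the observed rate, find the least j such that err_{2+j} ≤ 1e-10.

28

Rate ρ ≈ err_2/err_1 = 3.73×10⁻²/7.57×10⁻² = 0.4927.
After j more steps, err_{2+j} ≈ 3.73×10⁻²·ρ^j; need ρ^j ≤ 1e-10/3.73×10⁻² = 2.68097e-09.
j ≥ ln(2.68097e-09)/ln(0.4927) = -19.7371/-0.70785 = 27.883.
So 28 more iterations are needed.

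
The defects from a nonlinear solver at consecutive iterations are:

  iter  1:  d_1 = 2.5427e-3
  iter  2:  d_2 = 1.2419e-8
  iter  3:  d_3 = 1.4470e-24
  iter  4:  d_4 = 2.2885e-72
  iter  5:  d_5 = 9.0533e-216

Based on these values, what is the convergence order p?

3

Consecutive ratios: d_5/d_4 = 9.0533e-216/2.2885e-72 = 3.956e-144, d_4/d_3 = 2.2885e-72/1.4470e-24 = 1.58155e-48.
p ≈ ln(3.956e-144)/ln(1.58155e-48) = -330.1970/-110.0657 ≈ 3.00.
So the convergence is cubic (order 3).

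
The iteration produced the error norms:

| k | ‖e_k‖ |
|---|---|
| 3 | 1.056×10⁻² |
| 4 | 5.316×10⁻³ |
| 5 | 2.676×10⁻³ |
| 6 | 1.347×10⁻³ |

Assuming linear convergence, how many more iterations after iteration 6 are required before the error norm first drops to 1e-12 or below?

31

Rate ρ ≈ ‖e_6‖/‖e_5‖ = 1.347×10⁻³/2.676×10⁻³ = 0.5034.
After j more steps, ‖e_{6+j}‖ ≈ 1.347×10⁻³·ρ^j; need ρ^j ≤ 1e-12/1.347×10⁻³ = 7.4239e-10.
j ≥ ln(7.4239e-10)/ln(0.5034) = -21.0211/-0.68637 = 30.626.
So 31 more iterations are needed.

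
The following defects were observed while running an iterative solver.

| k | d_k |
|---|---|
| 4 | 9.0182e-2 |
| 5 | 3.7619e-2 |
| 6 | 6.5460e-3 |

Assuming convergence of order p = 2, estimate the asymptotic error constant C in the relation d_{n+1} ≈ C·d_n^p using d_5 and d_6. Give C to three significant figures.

4.63

C ≈ d_6 / d_5^2
  = 6.5460e-3 / (3.7619e-2)^2
  = 6.5460e-3 / 0.00141519 ≈ 4.6255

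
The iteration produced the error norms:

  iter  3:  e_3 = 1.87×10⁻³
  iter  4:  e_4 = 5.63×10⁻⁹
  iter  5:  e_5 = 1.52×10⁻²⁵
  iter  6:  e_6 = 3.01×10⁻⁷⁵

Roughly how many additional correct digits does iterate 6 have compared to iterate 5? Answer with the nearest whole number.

50

Digits gained ≈ log₁₀(e_5/e_6) = log₁₀(1.52×10⁻²⁵/3.01×10⁻⁷⁵) = log₁₀(5.04983e+49) ≈ 49.703.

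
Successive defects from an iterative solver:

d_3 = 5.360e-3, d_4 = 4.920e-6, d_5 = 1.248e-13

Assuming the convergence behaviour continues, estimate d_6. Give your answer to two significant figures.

1.3e-32

First estimate the order: p ≈ ln(d_5/d_4) / ln(d_4/d_3) = ln(1.248e-13/4.920e-6)/ln(4.920e-6/5.360e-3) = ln(2.53659e-08)/ln(0.00091791) ≈ 2.5009.
Then d_6 ≈ d_5·(d_5/d_4)^p = 1.248e-13·(2.53659e-08)^2.5009 = 1.248e-13·1.00876e-19 ≈ 1.259e-32.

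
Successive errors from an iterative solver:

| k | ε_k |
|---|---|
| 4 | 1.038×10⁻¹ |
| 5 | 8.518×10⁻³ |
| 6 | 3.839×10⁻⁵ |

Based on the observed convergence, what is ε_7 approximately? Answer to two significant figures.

First estimate the order: p ≈ ln(ε_6/ε_5) / ln(ε_5/ε_4) = ln(3.839×10⁻⁵/8.518×10⁻³)/ln(8.518×10⁻³/1.038×10⁻¹) = ln(0.00450693)/ln(0.0820617) ≈ 2.1606.
Then ε_7 ≈ ε_6·(ε_6/ε_5)^p = 3.839×10⁻⁵·(0.00450693)^2.1606 = 3.839×10⁻⁵·8.53051e-06 ≈ 3.275e-10.

3.3e-10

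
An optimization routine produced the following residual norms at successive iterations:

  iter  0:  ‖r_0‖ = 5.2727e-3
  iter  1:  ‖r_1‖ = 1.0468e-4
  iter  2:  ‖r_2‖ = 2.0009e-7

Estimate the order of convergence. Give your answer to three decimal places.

p ≈ ln(‖r_2‖/‖r_1‖) / ln(‖r_1‖/‖r_0‖)
  = ln(2.0009e-7/1.0468e-4) / ln(1.0468e-4/5.2727e-3)
  = ln(0.00191144) / ln(0.0198532)
  = -6.259898 / -3.919390 ≈ 1.597161

1.597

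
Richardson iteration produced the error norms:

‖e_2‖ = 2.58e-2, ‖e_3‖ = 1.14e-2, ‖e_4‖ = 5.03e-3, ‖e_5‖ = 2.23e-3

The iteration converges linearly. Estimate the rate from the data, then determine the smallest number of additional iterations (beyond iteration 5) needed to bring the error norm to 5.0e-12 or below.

25

Rate ρ ≈ ‖e_5‖/‖e_4‖ = 2.23e-3/5.03e-3 = 0.4433.
After j more steps, ‖e_{5+j}‖ ≈ 2.23e-3·ρ^j; need ρ^j ≤ 5.0e-12/2.23e-3 = 2.24215e-09.
j ≥ ln(2.24215e-09)/ln(0.4433) = -19.9158/-0.81351 = 24.481.
So 25 more iterations are needed.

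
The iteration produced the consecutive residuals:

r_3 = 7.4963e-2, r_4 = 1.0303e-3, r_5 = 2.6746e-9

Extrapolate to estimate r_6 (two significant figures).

First estimate the order: p ≈ ln(r_5/r_4) / ln(r_4/r_3) = ln(2.6746e-9/1.0303e-3)/ln(1.0303e-3/7.4963e-2) = ln(2.59594e-06)/ln(0.0137441) ≈ 3.0000.
Then r_6 ≈ r_5·(r_5/r_4)^p = 2.6746e-9·(2.59594e-06)^3.0000 = 2.6746e-9·1.74938e-17 ≈ 4.679e-26.

4.7e-26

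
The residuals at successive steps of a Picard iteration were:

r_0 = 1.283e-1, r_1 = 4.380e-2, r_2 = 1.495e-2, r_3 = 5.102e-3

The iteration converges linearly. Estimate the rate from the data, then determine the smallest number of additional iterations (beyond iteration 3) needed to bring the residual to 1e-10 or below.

Rate ρ ≈ r_3/r_2 = 5.102e-3/1.495e-2 = 0.3413.
After j more steps, r_{3+j} ≈ 5.102e-3·ρ^j; need ρ^j ≤ 1e-10/5.102e-3 = 1.96002e-08.
j ≥ ln(1.96002e-08)/ln(0.3413) = -17.7477/-1.07499 = 16.510.
So 17 more iterations are needed.

17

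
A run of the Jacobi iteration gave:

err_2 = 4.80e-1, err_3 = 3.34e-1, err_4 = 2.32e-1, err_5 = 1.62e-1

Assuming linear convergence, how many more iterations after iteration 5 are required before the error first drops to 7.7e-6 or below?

28

Rate ρ ≈ err_5/err_4 = 1.62e-1/2.32e-1 = 0.6983.
After j more steps, err_{5+j} ≈ 1.62e-1·ρ^j; need ρ^j ≤ 7.7e-6/1.62e-1 = 4.75309e-05.
j ≥ ln(4.75309e-05)/ln(0.6983) = -9.9541/-0.35911 = 27.719.
So 28 more iterations are needed.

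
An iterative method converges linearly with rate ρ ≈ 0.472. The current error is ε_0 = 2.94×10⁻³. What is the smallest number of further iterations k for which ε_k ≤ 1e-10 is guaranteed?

After k steps, ε_k ≈ 2.94×10⁻³·0.472^k.
Need 0.472^k ≤ 1e-10/2.94×10⁻³ = 3.40136e-08.
k ≥ ln(3.40136e-08)/ln(0.472) = -17.1965/-0.75078 = 22.905.
Smallest integer k = 23.

23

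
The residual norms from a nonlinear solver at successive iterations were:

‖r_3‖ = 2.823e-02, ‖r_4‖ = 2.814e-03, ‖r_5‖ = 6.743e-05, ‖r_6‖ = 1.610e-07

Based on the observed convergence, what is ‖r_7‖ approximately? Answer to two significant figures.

9.2e-12

First estimate the order: p ≈ ln(‖r_6‖/‖r_5‖) / ln(‖r_5‖/‖r_4‖) = ln(1.610e-07/6.743e-05)/ln(6.743e-05/2.814e-03) = ln(0.00238766)/ln(0.0239623) ≈ 1.6181.
Then ‖r_7‖ ≈ ‖r_6‖·(‖r_6‖/‖r_5‖)^p = 1.610e-07·(0.00238766)^1.6181 = 1.610e-07·5.7187e-05 ≈ 9.207e-12.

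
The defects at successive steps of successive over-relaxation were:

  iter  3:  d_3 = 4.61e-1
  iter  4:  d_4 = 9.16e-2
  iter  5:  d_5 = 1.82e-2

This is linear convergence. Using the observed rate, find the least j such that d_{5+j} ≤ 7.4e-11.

Rate ρ ≈ d_5/d_4 = 1.82e-2/9.16e-2 = 0.1987.
After j more steps, d_{5+j} ≈ 1.82e-2·ρ^j; need ρ^j ≤ 7.4e-11/1.82e-2 = 4.06593e-09.
j ≥ ln(4.06593e-09)/ln(0.1987) = -19.3206/-1.61596 = 11.956.
So 12 more iterations are needed.

12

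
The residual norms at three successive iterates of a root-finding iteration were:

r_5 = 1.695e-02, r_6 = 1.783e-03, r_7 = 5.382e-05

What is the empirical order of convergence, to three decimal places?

p ≈ ln(r_7/r_6) / ln(r_6/r_5)
  = ln(5.382e-05/1.783e-03) / ln(1.783e-03/1.695e-02)
  = ln(0.0301851) / ln(0.105192)
  = -3.500407 / -2.251968 ≈ 1.554377

1.554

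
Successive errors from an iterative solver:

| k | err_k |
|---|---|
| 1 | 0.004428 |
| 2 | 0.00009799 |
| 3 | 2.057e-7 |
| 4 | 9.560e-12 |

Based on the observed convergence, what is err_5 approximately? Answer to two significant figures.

First estimate the order: p ≈ ln(err_4/err_3) / ln(err_3/err_2) = ln(9.560e-12/2.057e-7)/ln(2.057e-7/0.00009799) = ln(4.64754e-05)/ln(0.00209919) ≈ 1.6179.
Then err_5 ≈ err_4·(err_4/err_3)^p = 9.560e-12·(4.64754e-05)^1.6179 = 9.560e-12·9.77238e-08 ≈ 9.342e-19.

9.3e-19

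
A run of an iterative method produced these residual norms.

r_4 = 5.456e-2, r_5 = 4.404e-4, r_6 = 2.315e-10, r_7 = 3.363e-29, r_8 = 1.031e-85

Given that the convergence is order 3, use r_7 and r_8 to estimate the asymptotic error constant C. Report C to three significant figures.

2.71

C ≈ r_8 / r_7^3
  = 1.031e-85 / (3.363e-29)^3
  = 1.031e-85 / 3.80348e-86 ≈ 2.7107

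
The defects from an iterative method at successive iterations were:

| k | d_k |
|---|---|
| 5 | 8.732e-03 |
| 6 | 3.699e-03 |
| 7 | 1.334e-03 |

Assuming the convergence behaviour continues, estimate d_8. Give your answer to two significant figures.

First estimate the order: p ≈ ln(d_7/d_6) / ln(d_6/d_5) = ln(1.334e-03/3.699e-03)/ln(3.699e-03/8.732e-03) = ln(0.360638)/ln(0.423614) ≈ 1.1874.
Then d_8 ≈ d_7·(d_7/d_6)^p = 1.334e-03·(0.360638)^1.1874 = 1.334e-03·0.297897 ≈ 0.0003974.

4.0e-4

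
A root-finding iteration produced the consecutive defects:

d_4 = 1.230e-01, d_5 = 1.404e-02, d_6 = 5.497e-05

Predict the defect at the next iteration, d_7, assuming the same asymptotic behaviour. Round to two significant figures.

3.9e-11

First estimate the order: p ≈ ln(d_6/d_5) / ln(d_5/d_4) = ln(5.497e-05/1.404e-02)/ln(1.404e-02/1.230e-01) = ln(0.00391524)/ln(0.114146) ≈ 2.5540.
Then d_7 ≈ d_6·(d_6/d_5)^p = 5.497e-05·(0.00391524)^2.5540 = 5.497e-05·7.11058e-07 ≈ 3.909e-11.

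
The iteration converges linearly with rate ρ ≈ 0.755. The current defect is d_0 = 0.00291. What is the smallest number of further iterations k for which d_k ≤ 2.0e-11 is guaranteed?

After k steps, d_k ≈ 0.00291·0.755^k.
Need 0.755^k ≤ 2.0e-11/0.00291 = 6.87285e-09.
k ≥ ln(6.87285e-09)/ln(0.755) = -18.7957/-0.28104 = 66.879.
Smallest integer k = 67.

67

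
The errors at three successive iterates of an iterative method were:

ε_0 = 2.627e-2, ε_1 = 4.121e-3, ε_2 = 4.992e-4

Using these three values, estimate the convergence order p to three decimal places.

1.140

p ≈ ln(ε_2/ε_1) / ln(ε_1/ε_0)
  = ln(4.992e-4/4.121e-3) / ln(4.121e-3/2.627e-2)
  = ln(0.121136) / ln(0.156871)
  = -2.110841 / -1.852331 ≈ 1.139559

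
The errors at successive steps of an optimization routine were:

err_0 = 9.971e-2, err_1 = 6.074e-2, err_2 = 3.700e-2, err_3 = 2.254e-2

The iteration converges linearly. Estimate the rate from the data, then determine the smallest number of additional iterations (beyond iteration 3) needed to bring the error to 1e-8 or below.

30

Rate ρ ≈ err_3/err_2 = 2.254e-2/3.700e-2 = 0.6092.
After j more steps, err_{3+j} ≈ 2.254e-2·ρ^j; need ρ^j ≤ 1e-8/2.254e-2 = 4.43656e-07.
j ≥ ln(4.43656e-07)/ln(0.6092) = -14.6282/-0.49561 = 29.516.
So 30 more iterations are needed.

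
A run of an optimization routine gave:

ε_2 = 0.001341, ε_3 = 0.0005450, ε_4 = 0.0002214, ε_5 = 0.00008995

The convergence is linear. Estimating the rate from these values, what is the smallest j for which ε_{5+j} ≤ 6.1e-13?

Rate ρ ≈ ε_5/ε_4 = 0.00008995/0.0002214 = 0.4063.
After j more steps, ε_{5+j} ≈ 0.00008995·ρ^j; need ρ^j ≤ 6.1e-13/0.00008995 = 6.78155e-09.
j ≥ ln(6.78155e-09)/ln(0.4063) = -18.8091/-0.90066 = 20.884.
So 21 more iterations are needed.

21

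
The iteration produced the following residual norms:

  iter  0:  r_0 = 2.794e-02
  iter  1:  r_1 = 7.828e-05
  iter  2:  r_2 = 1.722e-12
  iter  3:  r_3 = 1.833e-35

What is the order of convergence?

3

Consecutive ratios: r_3/r_2 = 1.833e-35/1.722e-12 = 1.06446e-23, r_2/r_1 = 1.722e-12/7.828e-05 = 2.1998e-08.
p ≈ ln(1.06446e-23)/ln(2.1998e-08) = -52.8970/-17.6323 ≈ 3.00.
So the convergence is cubic (order 3).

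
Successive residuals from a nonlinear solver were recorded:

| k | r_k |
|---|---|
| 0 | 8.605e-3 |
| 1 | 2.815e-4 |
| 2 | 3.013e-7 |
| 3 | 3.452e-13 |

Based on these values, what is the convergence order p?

Consecutive ratios: r_3/r_2 = 3.452e-13/3.013e-7 = 1.1457e-06, r_2/r_1 = 3.013e-7/2.815e-4 = 0.00107034.
p ≈ ln(1.1457e-06)/ln(0.00107034) = -13.6795/-6.8398 ≈ 2.00.
So the convergence is quadratic (order 2).

2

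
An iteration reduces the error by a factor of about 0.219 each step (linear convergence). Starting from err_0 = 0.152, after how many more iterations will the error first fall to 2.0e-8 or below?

11

After k steps, err_k ≈ 0.152·0.219^k.
Need 0.219^k ≤ 2.0e-8/0.152 = 1.31579e-07.
k ≥ ln(1.31579e-07)/ln(0.219) = -15.8437/-1.51868 = 10.433.
Smallest integer k = 11.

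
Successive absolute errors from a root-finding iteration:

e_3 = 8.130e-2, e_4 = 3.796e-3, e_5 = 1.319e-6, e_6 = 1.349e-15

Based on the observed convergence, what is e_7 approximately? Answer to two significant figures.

5.8e-39

First estimate the order: p ≈ ln(e_6/e_5) / ln(e_5/e_4) = ln(1.349e-15/1.319e-6)/ln(1.319e-6/3.796e-3) = ln(1.02274e-09)/ln(0.000347471) ≈ 2.5990.
Then e_7 ≈ e_6·(e_6/e_5)^p = 1.349e-15·(1.02274e-09)^2.5990 = 1.349e-15·4.30903e-24 ≈ 5.813e-39.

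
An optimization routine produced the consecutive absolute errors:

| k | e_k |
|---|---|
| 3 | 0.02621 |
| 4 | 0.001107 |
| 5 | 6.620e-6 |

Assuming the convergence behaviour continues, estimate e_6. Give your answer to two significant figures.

First estimate the order: p ≈ ln(e_5/e_4) / ln(e_4/e_3) = ln(6.620e-6/0.001107)/ln(0.001107/0.02621) = ln(0.00598013)/ln(0.0422358) ≈ 1.6177.
Then e_6 ≈ e_5·(e_5/e_4)^p = 6.620e-6·(0.00598013)^1.6177 = 6.620e-6·0.000253154 ≈ 1.676e-09.

1.7e-9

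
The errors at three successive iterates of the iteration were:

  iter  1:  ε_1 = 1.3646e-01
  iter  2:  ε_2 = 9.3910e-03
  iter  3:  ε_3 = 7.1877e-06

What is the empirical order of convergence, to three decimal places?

2.681

p ≈ ln(ε_3/ε_2) / ln(ε_2/ε_1)
  = ln(7.1877e-06/9.3910e-03) / ln(9.3910e-03/1.3646e-01)
  = ln(0.000765382) / ln(0.0688187)
  = -7.175136 / -2.676280 ≈ 2.681011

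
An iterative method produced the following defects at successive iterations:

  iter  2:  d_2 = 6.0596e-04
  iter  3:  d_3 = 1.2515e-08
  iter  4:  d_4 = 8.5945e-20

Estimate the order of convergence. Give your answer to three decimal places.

p ≈ ln(d_4/d_3) / ln(d_3/d_2)
  = ln(8.5945e-20/1.2515e-08) / ln(1.2515e-08/6.0596e-04)
  = ln(6.86736e-12) / ln(2.06532e-05)
  = -25.704241 / -10.787640 ≈ 2.382749

2.383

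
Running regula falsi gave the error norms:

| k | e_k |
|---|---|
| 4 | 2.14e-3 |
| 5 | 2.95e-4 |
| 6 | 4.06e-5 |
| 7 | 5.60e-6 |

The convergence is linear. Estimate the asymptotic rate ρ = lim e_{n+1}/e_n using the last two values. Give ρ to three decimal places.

ρ ≈ e_7/e_6 = 5.60e-6/4.06e-5 = 0.13793

0.138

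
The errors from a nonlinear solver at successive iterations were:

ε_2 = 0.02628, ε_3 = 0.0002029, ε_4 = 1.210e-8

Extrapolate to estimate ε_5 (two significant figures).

4.3e-17

First estimate the order: p ≈ ln(ε_4/ε_3) / ln(ε_3/ε_2) = ln(1.210e-8/0.0002029)/ln(0.0002029/0.02628) = ln(5.96353e-05)/ln(0.0077207) ≈ 1.9999.
Then ε_5 ≈ ε_4·(ε_4/ε_3)^p = 1.210e-8·(5.96353e-05)^1.9999 = 1.210e-8·3.55983e-09 ≈ 4.307e-17.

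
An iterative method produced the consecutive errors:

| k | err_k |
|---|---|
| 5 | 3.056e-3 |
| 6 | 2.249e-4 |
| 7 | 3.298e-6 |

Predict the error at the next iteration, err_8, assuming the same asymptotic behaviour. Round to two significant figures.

First estimate the order: p ≈ ln(err_7/err_6) / ln(err_6/err_5) = ln(3.298e-6/2.249e-4)/ln(2.249e-4/3.056e-3) = ln(0.0146643)/ln(0.0735929) ≈ 1.6182.
Then err_8 ≈ err_7·(err_7/err_6)^p = 3.298e-6·(0.0146643)^1.6182 = 3.298e-6·0.00107806 ≈ 3.555e-09.

3.6e-9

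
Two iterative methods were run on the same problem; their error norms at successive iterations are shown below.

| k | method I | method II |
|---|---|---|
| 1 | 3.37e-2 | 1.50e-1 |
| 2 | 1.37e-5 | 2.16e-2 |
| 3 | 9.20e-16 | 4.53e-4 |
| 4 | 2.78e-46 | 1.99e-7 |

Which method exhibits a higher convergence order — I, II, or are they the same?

Method I: p ≈ ln(2.78e-46/9.20e-16)/ln(9.20e-16/1.37e-5) ≈ 3.00.
Method II: p ≈ ln(1.99e-7/4.53e-4)/ln(4.53e-4/2.16e-2) ≈ 2.00.
Method I has the higher order (≈3.0 vs ≈2.0).

I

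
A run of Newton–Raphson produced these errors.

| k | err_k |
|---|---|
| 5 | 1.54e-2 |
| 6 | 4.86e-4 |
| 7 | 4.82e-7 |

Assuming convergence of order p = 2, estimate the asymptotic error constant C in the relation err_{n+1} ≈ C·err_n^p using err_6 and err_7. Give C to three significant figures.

2.04

C ≈ err_7 / err_6^2
  = 4.82e-7 / (4.86e-4)^2
  = 4.82e-7 / 2.36196e-07 ≈ 2.0407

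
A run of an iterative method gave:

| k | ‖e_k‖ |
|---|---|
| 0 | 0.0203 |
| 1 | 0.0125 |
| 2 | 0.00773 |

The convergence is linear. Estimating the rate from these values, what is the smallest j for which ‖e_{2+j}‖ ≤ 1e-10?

Rate ρ ≈ ‖e_2‖/‖e_1‖ = 0.00773/0.0125 = 0.6184.
After j more steps, ‖e_{2+j}‖ ≈ 0.00773·ρ^j; need ρ^j ≤ 1e-10/0.00773 = 1.29366e-08.
j ≥ ln(1.29366e-08)/ln(0.6184) = -18.1632/-0.48062 = 37.791.
So 38 more iterations are needed.

38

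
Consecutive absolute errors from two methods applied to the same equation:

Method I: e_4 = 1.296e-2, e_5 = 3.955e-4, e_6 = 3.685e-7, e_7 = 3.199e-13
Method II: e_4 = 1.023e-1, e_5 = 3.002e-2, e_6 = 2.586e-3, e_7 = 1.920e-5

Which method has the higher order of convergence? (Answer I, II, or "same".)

Method I: p ≈ ln(3.199e-13/3.685e-7)/ln(3.685e-7/3.955e-4) ≈ 2.00.
Method II: p ≈ ln(1.920e-5/2.586e-3)/ln(2.586e-3/3.002e-2) ≈ 2.00.
Both orders ≈ 2.0 — effectively the same.

same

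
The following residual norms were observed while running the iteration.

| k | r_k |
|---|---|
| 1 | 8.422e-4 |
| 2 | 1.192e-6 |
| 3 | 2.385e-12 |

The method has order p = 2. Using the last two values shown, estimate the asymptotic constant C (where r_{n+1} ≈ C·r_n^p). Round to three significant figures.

1.68

C ≈ r_3 / r_2^2
  = 2.385e-12 / (1.192e-6)^2
  = 2.385e-12 / 1.42086e-12 ≈ 1.6786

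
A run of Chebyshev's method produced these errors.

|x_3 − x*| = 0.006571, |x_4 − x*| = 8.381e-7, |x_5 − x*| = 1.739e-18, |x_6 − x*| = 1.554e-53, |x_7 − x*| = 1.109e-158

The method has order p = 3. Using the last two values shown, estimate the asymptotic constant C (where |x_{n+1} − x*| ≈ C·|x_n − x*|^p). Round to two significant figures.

3.0

C ≈ |x_7 − x*| / |x_6 − x*|^3
  = 1.109e-158 / (1.554e-53)^3
  = 1.109e-158 / 3.75278e-159 ≈ 2.9551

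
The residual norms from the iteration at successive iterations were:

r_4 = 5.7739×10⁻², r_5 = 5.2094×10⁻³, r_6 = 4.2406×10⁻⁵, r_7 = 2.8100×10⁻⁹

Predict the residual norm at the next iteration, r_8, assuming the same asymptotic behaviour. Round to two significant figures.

1.2e-17

First estimate the order: p ≈ ln(r_7/r_6) / ln(r_6/r_5) = ln(2.8100×10⁻⁹/4.2406×10⁻⁵)/ln(4.2406×10⁻⁵/5.2094×10⁻³) = ln(6.62642e-05)/ln(0.00814028) ≈ 2.0000.
Then r_8 ≈ r_7·(r_7/r_6)^p = 2.8100×10⁻⁹·(6.62642e-05)^2.0000 = 2.8100×10⁻⁹·4.39094e-09 ≈ 1.234e-17.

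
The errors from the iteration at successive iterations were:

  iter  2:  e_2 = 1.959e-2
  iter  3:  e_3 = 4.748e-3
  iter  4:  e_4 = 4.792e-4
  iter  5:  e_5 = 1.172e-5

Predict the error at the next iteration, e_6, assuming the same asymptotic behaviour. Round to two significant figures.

2.9e-8

First estimate the order: p ≈ ln(e_5/e_4) / ln(e_4/e_3) = ln(1.172e-5/4.792e-4)/ln(4.792e-4/4.748e-3) = ln(0.0244574)/ln(0.100927) ≈ 1.6181.
Then e_6 ≈ e_5·(e_5/e_4)^p = 1.172e-5·(0.0244574)^1.6181 = 1.172e-5·0.00246767 ≈ 2.892e-08.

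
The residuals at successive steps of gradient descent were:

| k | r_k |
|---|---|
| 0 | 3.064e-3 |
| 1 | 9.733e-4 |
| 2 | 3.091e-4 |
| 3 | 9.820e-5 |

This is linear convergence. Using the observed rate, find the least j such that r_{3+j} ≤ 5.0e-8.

7

Rate ρ ≈ r_3/r_2 = 9.820e-5/3.091e-4 = 0.3177.
After j more steps, r_{3+j} ≈ 9.820e-5·ρ^j; need ρ^j ≤ 5.0e-8/9.820e-5 = 0.000509165.
j ≥ ln(0.000509165)/ln(0.3177) = -7.5827/-1.14665 = 6.613.
So 7 more iterations are needed.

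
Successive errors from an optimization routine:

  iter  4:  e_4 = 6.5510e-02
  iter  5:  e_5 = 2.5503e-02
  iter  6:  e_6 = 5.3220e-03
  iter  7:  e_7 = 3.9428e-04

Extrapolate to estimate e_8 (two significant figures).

First estimate the order: p ≈ ln(e_7/e_6) / ln(e_6/e_5) = ln(3.9428e-04/5.3220e-03)/ln(5.3220e-03/2.5503e-02) = ln(0.0740849)/ln(0.208681) ≈ 1.6609.
Then e_8 ≈ e_7·(e_7/e_6)^p = 3.9428e-04·(0.0740849)^1.6609 = 3.9428e-04·0.0132658 ≈ 5.23e-06.

5.2e-6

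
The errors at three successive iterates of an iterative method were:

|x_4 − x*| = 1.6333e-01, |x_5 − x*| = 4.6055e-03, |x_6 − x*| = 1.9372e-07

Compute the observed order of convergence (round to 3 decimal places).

2.824

p ≈ ln(|x_6 − x*|/|x_5 − x*|) / ln(|x_5 − x*|/|x_4 − x*|)
  = ln(1.9372e-07/4.6055e-03) / ln(4.6055e-03/1.6333e-01)
  = ln(4.20628e-05) / ln(0.0281975)
  = -10.076347 / -3.568522 ≈ 2.823675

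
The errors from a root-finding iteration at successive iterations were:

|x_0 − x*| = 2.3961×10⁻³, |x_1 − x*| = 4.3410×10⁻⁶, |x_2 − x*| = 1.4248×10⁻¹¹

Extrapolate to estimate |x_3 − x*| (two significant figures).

First estimate the order: p ≈ ln(|x_2 − x*|/|x_1 − x*|) / ln(|x_1 − x*|/|x_0 − x*|) = ln(1.4248×10⁻¹¹/4.3410×10⁻⁶)/ln(4.3410×10⁻⁶/2.3961×10⁻³) = ln(3.28219e-06)/ln(0.00181169) ≈ 2.0000.
Then |x_3 − x*| ≈ |x_2 − x*|·(|x_2 − x*|/|x_1 − x*|)^p = 1.4248×10⁻¹¹·(3.28219e-06)^2.0000 = 1.4248×10⁻¹¹·1.07728e-11 ≈ 1.535e-22.

1.5e-22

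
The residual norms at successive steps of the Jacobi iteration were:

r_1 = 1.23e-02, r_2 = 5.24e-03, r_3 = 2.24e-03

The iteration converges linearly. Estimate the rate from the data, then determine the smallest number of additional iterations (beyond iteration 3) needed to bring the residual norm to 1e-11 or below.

23

Rate ρ ≈ r_3/r_2 = 2.24e-03/5.24e-03 = 0.4275.
After j more steps, r_{3+j} ≈ 2.24e-03·ρ^j; need ρ^j ≤ 1e-11/2.24e-03 = 4.46429e-09.
j ≥ ln(4.46429e-09)/ln(0.4275) = -19.2272/-0.84980 = 22.626.
So 23 more iterations are needed.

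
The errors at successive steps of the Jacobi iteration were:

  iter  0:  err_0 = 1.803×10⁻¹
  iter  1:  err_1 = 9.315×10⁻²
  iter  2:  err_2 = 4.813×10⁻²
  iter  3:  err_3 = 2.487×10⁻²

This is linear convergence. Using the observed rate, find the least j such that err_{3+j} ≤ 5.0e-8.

20

Rate ρ ≈ err_3/err_2 = 2.487×10⁻²/4.813×10⁻² = 0.5167.
After j more steps, err_{3+j} ≈ 2.487×10⁻²·ρ^j; need ρ^j ≤ 5.0e-8/2.487×10⁻² = 2.01045e-06.
j ≥ ln(2.01045e-06)/ln(0.5167) = -13.1172/-0.66029 = 19.866.
So 20 more iterations are needed.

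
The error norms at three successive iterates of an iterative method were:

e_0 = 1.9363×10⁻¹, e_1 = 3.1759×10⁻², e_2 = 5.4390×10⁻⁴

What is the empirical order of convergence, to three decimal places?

2.250

p ≈ ln(e_2/e_1) / ln(e_1/e_0)
  = ln(5.4390×10⁻⁴/3.1759×10⁻²) / ln(3.1759×10⁻²/1.9363×10⁻¹)
  = ln(0.0171259) / ln(0.164019)
  = -4.067163 / -1.807773 ≈ 2.249820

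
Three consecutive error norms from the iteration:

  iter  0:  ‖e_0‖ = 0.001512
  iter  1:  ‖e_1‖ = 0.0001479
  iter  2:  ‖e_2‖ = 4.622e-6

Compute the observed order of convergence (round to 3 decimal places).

1.491

p ≈ ln(‖e_2‖/‖e_1‖) / ln(‖e_1‖/‖e_0‖)
  = ln(4.622e-6/0.0001479) / ln(0.0001479/0.001512)
  = ln(0.0312508) / ln(0.0978175)
  = -3.465710 / -2.324652 ≈ 1.490851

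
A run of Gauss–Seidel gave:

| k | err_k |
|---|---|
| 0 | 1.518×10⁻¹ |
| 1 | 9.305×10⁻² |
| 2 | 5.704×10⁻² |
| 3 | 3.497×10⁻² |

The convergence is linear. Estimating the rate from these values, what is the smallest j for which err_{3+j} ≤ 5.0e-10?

Rate ρ ≈ err_3/err_2 = 3.497×10⁻²/5.704×10⁻² = 0.6131.
After j more steps, err_{3+j} ≈ 3.497×10⁻²·ρ^j; need ρ^j ≤ 5.0e-10/3.497×10⁻² = 1.4298e-08.
j ≥ ln(1.4298e-08)/ln(0.6131) = -18.0631/-0.48923 = 36.921.
So 37 more iterations are needed.

37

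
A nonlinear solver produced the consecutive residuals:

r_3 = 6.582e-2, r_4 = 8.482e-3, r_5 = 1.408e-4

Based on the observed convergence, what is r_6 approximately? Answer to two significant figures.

First estimate the order: p ≈ ln(r_5/r_4) / ln(r_4/r_3) = ln(1.408e-4/8.482e-3)/ln(8.482e-3/6.582e-2) = ln(0.0165999)/ln(0.128867) ≈ 2.0002.
Then r_6 ≈ r_5·(r_5/r_4)^p = 1.408e-4·(0.0165999)^2.0002 = 1.408e-4·0.000275331 ≈ 3.877e-08.

3.9e-8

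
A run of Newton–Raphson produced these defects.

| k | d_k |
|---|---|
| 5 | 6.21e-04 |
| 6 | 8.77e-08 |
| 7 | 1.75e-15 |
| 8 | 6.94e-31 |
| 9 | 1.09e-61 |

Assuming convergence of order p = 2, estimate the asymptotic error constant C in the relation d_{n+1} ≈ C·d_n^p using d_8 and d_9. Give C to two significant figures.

0.23

C ≈ d_9 / d_8^2
  = 1.09e-61 / (6.94e-31)^2
  = 1.09e-61 / 4.81636e-61 ≈ 0.22631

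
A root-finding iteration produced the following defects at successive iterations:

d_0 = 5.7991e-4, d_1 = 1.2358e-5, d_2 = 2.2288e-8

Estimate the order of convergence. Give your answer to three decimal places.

p ≈ ln(d_2/d_1) / ln(d_1/d_0)
  = ln(2.2288e-8/1.2358e-5) / ln(1.2358e-5/5.7991e-4)
  = ln(0.00180353) / ln(0.0213102)
  = -6.318009 / -3.848569 ≈ 1.641651

1.642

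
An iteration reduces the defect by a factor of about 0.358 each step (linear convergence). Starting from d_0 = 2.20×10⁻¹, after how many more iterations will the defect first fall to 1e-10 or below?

After k steps, d_k ≈ 2.20×10⁻¹·0.358^k.
Need 0.358^k ≤ 1e-10/2.20×10⁻¹ = 4.54545e-10.
k ≥ ln(4.54545e-10)/ln(0.358) = -21.5117/-1.02722 = 20.942.
Smallest integer k = 21.

21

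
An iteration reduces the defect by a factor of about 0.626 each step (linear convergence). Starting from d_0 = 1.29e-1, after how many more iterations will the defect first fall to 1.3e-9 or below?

40

After k steps, d_k ≈ 1.29e-1·0.626^k.
Need 0.626^k ≤ 1.3e-9/1.29e-1 = 1.00775e-08.
k ≥ ln(1.00775e-08)/ln(0.626) = -18.4130/-0.46840 = 39.310.
Smallest integer k = 40.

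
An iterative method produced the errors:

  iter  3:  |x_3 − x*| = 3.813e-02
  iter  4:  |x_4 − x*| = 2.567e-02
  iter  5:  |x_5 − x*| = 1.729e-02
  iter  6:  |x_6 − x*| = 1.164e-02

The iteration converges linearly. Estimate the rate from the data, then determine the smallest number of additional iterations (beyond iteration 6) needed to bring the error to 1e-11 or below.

Rate ρ ≈ |x_6 − x*|/|x_5 − x*| = 1.164e-02/1.729e-02 = 0.6732.
After j more steps, |x_{6+j} − x*| ≈ 1.164e-02·ρ^j; need ρ^j ≤ 1e-11/1.164e-02 = 8.59107e-10.
j ≥ ln(8.59107e-10)/ln(0.6732) = -20.8751/-0.39571 = 52.754.
So 53 more iterations are needed.

53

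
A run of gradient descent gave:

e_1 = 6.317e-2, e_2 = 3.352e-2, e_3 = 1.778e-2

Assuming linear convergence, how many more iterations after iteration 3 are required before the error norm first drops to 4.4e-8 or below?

21

Rate ρ ≈ e_3/e_2 = 1.778e-2/3.352e-2 = 0.5304.
After j more steps, e_{3+j} ≈ 1.778e-2·ρ^j; need ρ^j ≤ 4.4e-8/1.778e-2 = 2.47469e-06.
j ≥ ln(2.47469e-06)/ln(0.5304) = -12.9094/-0.63412 = 20.358.
So 21 more iterations are needed.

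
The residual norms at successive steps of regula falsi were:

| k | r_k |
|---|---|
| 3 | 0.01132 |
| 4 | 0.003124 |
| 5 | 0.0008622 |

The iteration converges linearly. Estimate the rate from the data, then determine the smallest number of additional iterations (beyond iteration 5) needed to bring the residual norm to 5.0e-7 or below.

Rate ρ ≈ r_5/r_4 = 0.0008622/0.003124 = 0.2760.
After j more steps, r_{5+j} ≈ 0.0008622·ρ^j; need ρ^j ≤ 5.0e-7/0.0008622 = 0.000579912.
j ≥ ln(0.000579912)/ln(0.2760) = -7.4526/-1.28735 = 5.789.
So 6 more iterations are needed.

6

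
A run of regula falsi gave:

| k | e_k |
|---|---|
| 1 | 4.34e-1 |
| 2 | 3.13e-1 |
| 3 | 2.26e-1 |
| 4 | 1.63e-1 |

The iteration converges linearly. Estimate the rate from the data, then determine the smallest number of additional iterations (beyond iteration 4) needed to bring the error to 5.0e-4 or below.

Rate ρ ≈ e_4/e_3 = 1.63e-1/2.26e-1 = 0.7212.
After j more steps, e_{4+j} ≈ 1.63e-1·ρ^j; need ρ^j ≤ 5.0e-4/1.63e-1 = 0.00306748.
j ≥ ln(0.00306748)/ln(0.7212) = -5.7869/-0.32684 = 17.706.
So 18 more iterations are needed.

18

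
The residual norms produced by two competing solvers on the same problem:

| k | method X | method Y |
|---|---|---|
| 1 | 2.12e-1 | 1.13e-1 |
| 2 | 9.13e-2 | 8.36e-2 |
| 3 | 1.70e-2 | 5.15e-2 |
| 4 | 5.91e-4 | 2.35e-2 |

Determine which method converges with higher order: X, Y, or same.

X

Method X: p ≈ ln(5.91e-4/1.70e-2)/ln(1.70e-2/9.13e-2) ≈ 2.00.
Method Y: p ≈ ln(2.35e-2/5.15e-2)/ln(5.15e-2/8.36e-2) ≈ 1.62.
Method X has the higher order (≈2.0 vs ≈1.6).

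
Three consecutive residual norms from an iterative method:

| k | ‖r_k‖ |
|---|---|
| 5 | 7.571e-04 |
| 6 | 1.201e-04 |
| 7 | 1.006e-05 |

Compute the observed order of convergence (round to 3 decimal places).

p ≈ ln(‖r_7‖/‖r_6‖) / ln(‖r_6‖/‖r_5‖)
  = ln(1.006e-05/1.201e-04) / ln(1.201e-04/7.571e-04)
  = ln(0.0837635) / ln(0.158632)
  = -2.479758 / -1.841168 ≈ 1.346840

1.347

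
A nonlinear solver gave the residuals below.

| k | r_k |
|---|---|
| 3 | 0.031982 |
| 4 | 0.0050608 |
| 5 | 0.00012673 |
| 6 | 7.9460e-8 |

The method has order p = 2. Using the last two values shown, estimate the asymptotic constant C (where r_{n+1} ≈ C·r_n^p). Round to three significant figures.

C ≈ r_6 / r_5^2
  = 7.9460e-8 / (0.00012673)^2
  = 7.9460e-8 / 1.60605e-08 ≈ 4.9475

4.95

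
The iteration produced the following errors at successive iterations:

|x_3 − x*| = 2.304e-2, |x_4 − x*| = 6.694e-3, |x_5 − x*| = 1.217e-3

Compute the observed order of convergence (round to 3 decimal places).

1.379

p ≈ ln(|x_5 − x*|/|x_4 − x*|) / ln(|x_4 − x*|/|x_3 − x*|)
  = ln(1.217e-3/6.694e-3) / ln(6.694e-3/2.304e-2)
  = ln(0.181805) / ln(0.290538)
  = -1.704821 / -1.236021 ≈ 1.379282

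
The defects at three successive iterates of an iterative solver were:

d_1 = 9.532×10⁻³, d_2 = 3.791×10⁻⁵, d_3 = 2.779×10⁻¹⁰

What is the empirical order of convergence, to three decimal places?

p ≈ ln(d_3/d_2) / ln(d_2/d_1)
  = ln(2.779×10⁻¹⁰/3.791×10⁻⁵) / ln(3.791×10⁻⁵/9.532×10⁻³)
  = ln(7.33052e-06) / ln(0.00397713)
  = -11.823464 / -5.527195 ≈ 2.139144

2.139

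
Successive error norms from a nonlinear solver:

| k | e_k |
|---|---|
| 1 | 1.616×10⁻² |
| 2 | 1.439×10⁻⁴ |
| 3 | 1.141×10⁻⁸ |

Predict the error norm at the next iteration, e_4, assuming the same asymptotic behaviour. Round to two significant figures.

First estimate the order: p ≈ ln(e_3/e_2) / ln(e_2/e_1) = ln(1.141×10⁻⁸/1.439×10⁻⁴)/ln(1.439×10⁻⁴/1.616×10⁻²) = ln(7.92912e-05)/ln(0.0089047) ≈ 2.0000.
Then e_4 ≈ e_3·(e_3/e_2)^p = 1.141×10⁻⁸·(7.92912e-05)^2.0000 = 1.141×10⁻⁸·6.28709e-09 ≈ 7.174e-17.

7.2e-17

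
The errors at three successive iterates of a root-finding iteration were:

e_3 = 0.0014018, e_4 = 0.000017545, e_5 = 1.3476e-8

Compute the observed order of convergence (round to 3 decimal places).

p ≈ ln(e_5/e_4) / ln(e_4/e_3)
  = ln(1.3476e-8/0.000017545) / ln(0.000017545/0.0014018)
  = ln(0.000768082) / ln(0.0125161)
  = -7.171614 / -4.380739 ≈ 1.637079

1.637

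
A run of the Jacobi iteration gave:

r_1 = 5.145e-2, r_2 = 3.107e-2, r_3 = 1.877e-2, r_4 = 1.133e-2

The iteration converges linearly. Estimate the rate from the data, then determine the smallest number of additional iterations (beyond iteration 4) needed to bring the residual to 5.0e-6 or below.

Rate ρ ≈ r_4/r_3 = 1.133e-2/1.877e-2 = 0.6036.
After j more steps, r_{4+j} ≈ 1.133e-2·ρ^j; need ρ^j ≤ 5.0e-6/1.133e-2 = 0.000441306.
j ≥ ln(0.000441306)/ln(0.6036) = -7.7258/-0.50484 = 15.303.
So 16 more iterations are needed.

16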